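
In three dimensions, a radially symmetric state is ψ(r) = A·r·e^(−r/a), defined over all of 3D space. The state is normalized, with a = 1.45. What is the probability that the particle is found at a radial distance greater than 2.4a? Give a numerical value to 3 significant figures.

With dV = 4πr²dr, the probability is ∫|ψ|² dV over r > 2.4a.
A² is fixed by ∫₀^∞ 4πr²|ψ|² dr = 1, i.e. A² = (3·π·a^5)^(−1).
Substituting u = r/a, A², 4π and the length scale all cancel in the ratio: P = ∫_{2.4}^{∞} u^4·e^(-2·u) du / ∫_{0}^{∞} u^4·e^(-2·u) du.
An antiderivative of u^4·e^(-2·u) is -(u^4/2 + u^3 + 3·u^2/2 + 3·u/2 + 3/4)·e^(-2·u); evaluating from 2.4 to ∞ gives ≈ 0.35719, while the full integral is 3/4.
This evaluates to P = 0.4763.

P ≈ 0.476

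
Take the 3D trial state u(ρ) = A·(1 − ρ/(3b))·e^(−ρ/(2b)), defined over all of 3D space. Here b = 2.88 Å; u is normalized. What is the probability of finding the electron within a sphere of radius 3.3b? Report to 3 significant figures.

With dV = 4πρ²dρ, the probability is ∫|u|² dV over ρ ≤ 3.3b.
A² is fixed by ∫₀^∞ 4πρ²|u|² dρ = 1, i.e. A² = (8·π·b^3/3)^(−1).
Let t = ρ/b; then A², 4π and the length scale all cancel, so P = ∫_{0}^{3.3} t^2·(1 - t/3)^2·e^(-t) dt ÷ ∫_{0}^{∞} t^2·(1 - t/3)^2·e^(-t) dt.
An antiderivative of t^2·(1 - t/3)^2·e^(-t) is (-t^4 + 2·t^3 - 3·t^2 - 6·t - 6)·e^(-t)/9; evaluating from 0 to 3.3 gives ≈ 0.23559, while the full integral is 2/3.
Taking the ratio yields P = 0.3534.

P ≈ 0.353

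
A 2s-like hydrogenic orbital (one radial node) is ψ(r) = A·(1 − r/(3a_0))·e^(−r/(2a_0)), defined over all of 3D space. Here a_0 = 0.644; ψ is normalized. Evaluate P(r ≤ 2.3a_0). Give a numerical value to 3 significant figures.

P = ∫ |ψ|² 4πr² dr over r ≤ 2.3a_0.
A² is fixed by ∫₀^∞ 4πr²|ψ|² dr = 1, i.e. A² = (8·π·a_0^3/3)^(−1).
Let u = r/a_0; then A², 4π and the length scale all cancel, so P = ∫_{0}^{2.3} u^2·(1 - u/3)^2·e^(-u) du ÷ ∫_{0}^{∞} u^2·(1 - u/3)^2·e^(-u) du.
An antiderivative of u^2·(1 - u/3)^2·e^(-u) is (-u^4 + 2·u^3 - 3·u^2 - 6·u - 6)·e^(-u)/9; evaluating from 0 to 2.3 gives ≈ 0.22865, while the full integral is 2/3.
This evaluates to P = 0.3430.

P ≈ 0.343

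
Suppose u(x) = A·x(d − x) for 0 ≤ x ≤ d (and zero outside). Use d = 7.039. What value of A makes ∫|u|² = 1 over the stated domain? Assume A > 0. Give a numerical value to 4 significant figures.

A ≈ 0.04167

The normalization condition is ∫|u|² dx = 1 from 0 to d.
∫|u|² dx = A²·(d^5/30).
Substituting d = 7.039 gives A² = 0.0017361, so A = 0.041666.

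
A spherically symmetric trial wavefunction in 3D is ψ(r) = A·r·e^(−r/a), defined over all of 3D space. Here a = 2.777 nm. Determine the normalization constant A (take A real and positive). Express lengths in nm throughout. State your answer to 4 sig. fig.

Require ∫ |ψ|² 4πr² dr = 1 over the whole domain.
The angular integral contributes 4π, leaving ∫₀^∞ r²|ψ|² dr.
Using ∫₀^∞ rⁿ e^(−αr) dr = n!/αⁿ⁺¹, with ψ = A·r·e^(−r/a), the integral evaluates to A²·[3·π·a^5].
With a = 2.777: A² = 0.00064247 and A = 0.025347.

A ≈ 0.02535 nm^(-5/2)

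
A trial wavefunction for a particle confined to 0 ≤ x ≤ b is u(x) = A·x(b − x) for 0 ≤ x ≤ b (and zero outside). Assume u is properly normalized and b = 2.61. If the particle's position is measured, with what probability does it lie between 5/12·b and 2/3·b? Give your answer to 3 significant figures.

P = ∫_{5/12·b}^{2/3·b} |u(x)|² dx.
Since A² = 1/(b^5/30), this is the region integral divided by the full normalization integral.
In terms of t = x/b (A² and the length scale cancel between numerator and denominator), P = [∫_{5/12}^{2/3} t^2·(1 - t)^2 dt] / [∫_{0}^{1} t^2·(1 - t)^2 dt].
With ∫ t^2·(1 - t)^2 dt = t^3·(6·t^2 - 15·t + 10)/30 + C, the region integral is ≈ 0.014783 and the full one is 1/30.
The result is P = 0.4435.

P ≈ 0.444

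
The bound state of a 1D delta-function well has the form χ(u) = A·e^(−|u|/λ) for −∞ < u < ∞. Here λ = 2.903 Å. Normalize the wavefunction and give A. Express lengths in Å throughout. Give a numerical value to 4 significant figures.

Require ∫ |χ|² du = 1 over the whole domain.
With χ = A·e^(−|u|/λ), the integral evaluates to A²·[λ].
Substituting λ = 2.903 gives A² = 0.34447, so A = 0.58692.

A ≈ 0.5869 Å^(-1/2)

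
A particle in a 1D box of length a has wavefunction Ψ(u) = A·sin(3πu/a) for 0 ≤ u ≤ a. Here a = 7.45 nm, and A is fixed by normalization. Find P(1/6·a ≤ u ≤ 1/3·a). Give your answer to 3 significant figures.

P ≈ 0.167

|Ψ|² is the probability density, so P = ∫_{1/6·a}^{1/3·a} |Ψ|² du.
The normalization integral ∫|Ψ|²du over the whole domain equals a/2·A², and A² cancels in the ratio.
In terms of t = u/a (A² and the length scale cancel between numerator and denominator), P = [∫_{1/6}^{1/3} sin(3·π·t)^2 dt] / [∫_{0}^{1} sin(3·π·t)^2 dt].
Using ∫ sin(3·π·t)^2 dt = t/2 - sin(6·π·t)/(12·π), the numerator is 1/12 and the denominator is 1/2.
Evaluating gives P = 1/6.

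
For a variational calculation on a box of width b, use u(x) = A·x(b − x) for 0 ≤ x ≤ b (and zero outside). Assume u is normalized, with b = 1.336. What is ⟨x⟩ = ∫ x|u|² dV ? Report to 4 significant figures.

By definition ⟨x⟩ = ∫ x |u(x)|² dx.
Evaluating both integrals, ⟨x⟩ = b/2.
With b = 1.336, ⟨x⟩ = 0.66800.

⟨x⟩ ≈ 0.6680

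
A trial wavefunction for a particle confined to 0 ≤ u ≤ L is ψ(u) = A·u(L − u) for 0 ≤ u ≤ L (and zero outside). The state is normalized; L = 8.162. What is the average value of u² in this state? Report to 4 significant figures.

⟨u²⟩ = ∫ u^2 |ψ|² du over the full domain.
Expanding the polynomial and integrating term by term, evaluating both integrals, ⟨u²⟩ = 2·L^2/7.
Putting L = 8.162 gives 19.034.

⟨u^2⟩ ≈ 19.03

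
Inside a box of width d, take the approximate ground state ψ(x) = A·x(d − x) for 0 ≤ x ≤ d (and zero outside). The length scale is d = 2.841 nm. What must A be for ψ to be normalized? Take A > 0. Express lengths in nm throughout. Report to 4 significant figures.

A ≈ 0.4026 nm^(-5/2)

We need A² ∫|f|² dx = 1, taking the integral from 0 to d.
The integral (without the A² prefactor) comes out to d^5/30.
So A² = (d^5/30)^(−1).
With d = 2.841: A² = 0.16209 and A = 0.40261.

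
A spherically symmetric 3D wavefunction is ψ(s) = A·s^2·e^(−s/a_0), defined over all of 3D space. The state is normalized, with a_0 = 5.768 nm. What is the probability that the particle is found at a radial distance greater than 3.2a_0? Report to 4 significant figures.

P ≈ 0.5423

With dV = 4πs²ds, the probability is ∫|ψ|² dV over s > 3.2a_0.
The full normalization integral is A²·[45·π·a_0^7/2] = 1, fixing A².
Let u = s/a_0; then A², 4π and the length scale all cancel, so P = ∫_{3.2}^{∞} u^6·e^(-2·u) du ÷ ∫_{0}^{∞} u^6·e^(-2·u) du.
Using ∫ u^6·e^(-2·u) du = -(4·u^6 + 12·u^5 + 30·u^4 + 60·u^3 + 90·u^2 + 90·u + 45)·e^(-2·u)/8, the numerator is ≈ 3.05060 and the denominator is 45/8.
The region integral divided by the full integral gives P = 0.54233.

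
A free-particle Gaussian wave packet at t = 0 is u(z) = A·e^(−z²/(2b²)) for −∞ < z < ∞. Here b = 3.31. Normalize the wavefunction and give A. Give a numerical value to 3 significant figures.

A ≈ 0.413

Require ∫ |u|² dz = 1 over the whole domain.
With ∫_{−∞}^{∞} z^(2m) e^(−αz²) dz = (2m−1)!!·√π / (2^m α^(m+1/2)), the integral (without the A² prefactor) comes out to √(π)·b.
So A² = (√(π)·b)^(−1).
With b = 3.31: A² = 0.1705 and A = 0.4129.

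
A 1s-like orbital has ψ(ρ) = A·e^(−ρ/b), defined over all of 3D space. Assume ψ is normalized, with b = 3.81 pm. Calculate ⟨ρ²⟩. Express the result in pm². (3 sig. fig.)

⟨ρ^2⟩ ≈ 43.5 pm^2

⟨ρ²⟩ = ∫ ρ^2 |ψ|² 4πρ² dρ over the full domain.
Using ∫₀^∞ ρⁿ e^(−αρ) dρ = n!/αⁿ⁺¹, evaluating both integrals, ⟨ρ²⟩ = 3·b^2.
Putting b = 3.81 gives 43.55.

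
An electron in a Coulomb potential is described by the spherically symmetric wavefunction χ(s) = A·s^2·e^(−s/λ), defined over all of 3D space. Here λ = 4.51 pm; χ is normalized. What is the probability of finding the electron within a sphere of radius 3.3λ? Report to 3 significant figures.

P = ∫ |χ|² 4πs² ds over s ≤ 3.3λ.
A² is fixed by ∫₀^∞ 4πs²|χ|² ds = 1, i.e. A² = (45·π·λ^7/2)^(−1).
Let u = s/λ; then A², 4π and the length scale all cancel, so P = ∫_{0}^{3.3} u^6·e^(-2·u) du ÷ ∫_{0}^{∞} u^6·e^(-2·u) du.
Using ∫ u^6·e^(-2·u) du = -(4·u^6 + 12·u^5 + 30·u^4 + 60·u^3 + 90·u^2 + 90·u + 45)·e^(-2·u)/8, the numerator is ≈ 2.7515 and the denominator is 45/8.
The region integral divided by the full integral gives P = 0.4892.

P ≈ 0.489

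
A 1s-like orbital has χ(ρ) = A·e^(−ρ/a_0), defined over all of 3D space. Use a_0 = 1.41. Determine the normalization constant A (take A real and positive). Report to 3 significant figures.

A ≈ 0.337

Require ∫ |χ|² 4πρ² dρ = 1 over the whole domain.
(Spherical symmetry: dV = 4πρ² dρ.)
With ∫₀^∞ ρ^2 e^(−αρ) dρ = 2!/α^3, carrying out the integral gives A² · π·a_0^3.
Setting this equal to 1 gives A² = 1/(π·a_0^3).
With a_0 = 1.41: A² = 0.1136 and A = 0.3370.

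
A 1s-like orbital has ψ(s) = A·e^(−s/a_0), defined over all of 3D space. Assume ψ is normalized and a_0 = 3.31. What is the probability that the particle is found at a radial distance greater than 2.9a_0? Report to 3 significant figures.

Integrate the radial probability density 4πs²|ψ|² over s > 2.9a_0.
The full normalization integral is A²·[π·a_0^3] = 1, fixing A².
In terms of u = s/a_0 (A², 4π and the length scale all cancel between numerator and denominator), P = [∫_{2.9}^{∞} u^2·e^(-2·u) du] / [∫_{0}^{∞} u^2·e^(-2·u) du].
With ∫ u^2·e^(-2·u) du = -(2·u^2 + 2·u + 1)·e^(-2·u)/4 + C, the region integral is 1181·e^(-29/5)/200 and the full one is 1/4.
Taking the ratio yields P = 0.07151.

P ≈ 0.0715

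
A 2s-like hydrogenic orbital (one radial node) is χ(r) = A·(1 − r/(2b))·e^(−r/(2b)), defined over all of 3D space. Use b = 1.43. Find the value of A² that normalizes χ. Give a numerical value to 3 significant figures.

A^2 ≈ 0.0136

The normalization condition is ∫|χ|² 4πr² dr = 1 from 0 to ∞.
In 3D with spherical symmetry the volume element is 4πr² dr.
Using ∫₀^∞ rⁿ e^(−αr) dr = n!/αⁿ⁺¹, carrying out the integral gives A² · 8·π·b^3.
Hence A² = 1/[8·π·b^3].
With b = 1.43: A² = 0.01361 and A = 0.1166.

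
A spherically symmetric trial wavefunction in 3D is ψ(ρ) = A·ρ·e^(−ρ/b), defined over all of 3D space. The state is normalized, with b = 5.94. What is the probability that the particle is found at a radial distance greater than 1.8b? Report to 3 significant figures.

P ≈ 0.706

With dV = 4πρ²dρ, the probability is ∫|ψ|² dV over ρ > 1.8b.
A² is fixed by ∫₀^∞ 4πρ²|ψ|² dρ = 1, i.e. A² = (3·π·b^5)^(−1).
Let u = ρ/b; then A², 4π and the length scale all cancel, so P = ∫_{1.8}^{∞} u^4·e^(-2·u) du ÷ ∫_{0}^{∞} u^4·e^(-2·u) du.
Using ∫ u^4·e^(-2·u) du = -(u^4/2 + u^3 + 3·u^2/2 + 3·u/2 + 3/4)·e^(-2·u), the numerator is ≈ 0.52983 and the denominator is 3/4.
Taking the ratio yields P = 0.7064.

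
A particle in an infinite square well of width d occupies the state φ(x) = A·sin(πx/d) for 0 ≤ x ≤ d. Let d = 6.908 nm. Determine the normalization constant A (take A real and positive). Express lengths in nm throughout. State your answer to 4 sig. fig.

The normalization condition is ∫|φ|² dx = 1 from 0 to d.
With ∫₀^d sin²(nπx/d) dx = d/2, the integral (without the A² prefactor) comes out to d/2.
So A² = (d/2)^(−1).
With d = 6.908: A² = 0.28952 and A = 0.53807.

A ≈ 0.5381 nm^(-1/2)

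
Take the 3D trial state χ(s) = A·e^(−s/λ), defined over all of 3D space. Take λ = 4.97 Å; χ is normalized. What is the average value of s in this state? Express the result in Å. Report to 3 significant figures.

⟨s⟩ ≈ 7.46 Å

The expectation value is the |χ|²-weighted average of s: ∫ s|χ|² 4πs² ds.
The ratio of the moment integral to the normalization integral gives ⟨s⟩ = 3·λ/2.
With λ = 4.97, ⟨s⟩ = 7.455.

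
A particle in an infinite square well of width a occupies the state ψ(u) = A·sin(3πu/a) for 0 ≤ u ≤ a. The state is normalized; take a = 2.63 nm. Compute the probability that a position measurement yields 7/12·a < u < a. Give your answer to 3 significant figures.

P ≈ 0.364

The probability is P = ∫ |ψ|² du over [7/12·a, a].
With A² fixed by ∫|ψ|² = 1, i.e. A² = (a/2)^(−1), substitute and integrate.
Let t = u/a; then A² and the length scale cancel, so P = ∫_{7/12}^{1} sin(3·π·t)^2 dt ÷ ∫_{0}^{1} sin(3·π·t)^2 dt.
An antiderivative of sin(3·π·t)^2 is t/2 - sin(6·π·t)/(12·π); evaluating from 7/12 to 1 gives 5/24 - 1/(12·π), while the full integral is 1/2.
Taking the ratio, P = (-2 + 5·π)/(12·π).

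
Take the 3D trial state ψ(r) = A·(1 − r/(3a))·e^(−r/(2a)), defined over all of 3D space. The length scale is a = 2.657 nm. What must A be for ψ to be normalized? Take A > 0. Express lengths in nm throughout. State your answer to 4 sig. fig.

A ≈ 0.07977 nm^(-3/2)

Require ∫ |ψ|² 4πr² dr = 1 over the whole domain.
The angular integral contributes 4π, leaving ∫₀^∞ r²|ψ|² dr.
Using ∫₀^∞ rⁿ e^(−αr) dr = n!/αⁿ⁺¹, carrying out the integral gives A² · 8·π·a^3/3.
Plugging in a = 2.657 yields A = 0.079773.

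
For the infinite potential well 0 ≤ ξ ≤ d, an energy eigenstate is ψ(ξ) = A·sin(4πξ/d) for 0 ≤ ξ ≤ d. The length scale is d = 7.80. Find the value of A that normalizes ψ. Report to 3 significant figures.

A ≈ 0.506

Normalization requires ∫|ψ|² dξ = 1, integrated from 0 to d.
∫|ψ|² dξ = A²·(d/2).
Hence A² = 1/[d/2].
Plugging in d = 7.80 yields A = 0.5064.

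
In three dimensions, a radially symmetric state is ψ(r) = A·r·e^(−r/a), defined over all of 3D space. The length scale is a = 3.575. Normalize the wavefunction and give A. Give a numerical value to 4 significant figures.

A ≈ 0.01348

Require ∫ |ψ|² 4πr² dr = 1 over the whole domain.
With ∫₀^∞ r^4 e^(−αr) dr = 4!/α^5, ∫|ψ|² 4πr² dr = A²·(3·π·a^5).
Hence A² = 1/[3·π·a^5].
Plugging in a = 3.575 yields A = 0.013480.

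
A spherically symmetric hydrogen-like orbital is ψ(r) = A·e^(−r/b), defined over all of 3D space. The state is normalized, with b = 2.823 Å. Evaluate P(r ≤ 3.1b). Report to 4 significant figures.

With dV = 4πr²dr, the probability is ∫|ψ|² dV over r ≤ 3.1b.
Normalization gives A² = 1/(π·b^3).
Let u = r/b; then A², 4π and the length scale all cancel, so P = ∫_{0}^{3.1} u^2·e^(-2·u) du ÷ ∫_{0}^{∞} u^2·e^(-2·u) du.
With ∫ u^2·e^(-2·u) du = -(2·u^2 + 2·u + 1)·e^(-2·u)/4 + C, the region integral is 1/4 - 1321·e^(-31/5)/200 and the full one is 1/4.
This evaluates to P = 0.94638.

P ≈ 0.9464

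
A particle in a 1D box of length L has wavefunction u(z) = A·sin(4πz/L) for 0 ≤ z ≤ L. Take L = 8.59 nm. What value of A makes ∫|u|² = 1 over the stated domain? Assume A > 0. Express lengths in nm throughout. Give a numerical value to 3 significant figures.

Require ∫ |u|² dz = 1 over the whole domain.
Using sin²θ = (1 − cos 2θ)/2, ∫|u|² dz = A²·(L/2).
Plugging in L = 8.59 yields A = 0.4825.

A ≈ 0.483 nm^(-1/2)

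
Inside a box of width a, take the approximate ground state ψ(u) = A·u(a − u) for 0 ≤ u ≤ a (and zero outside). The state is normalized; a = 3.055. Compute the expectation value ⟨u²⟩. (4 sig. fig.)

⟨u^2⟩ ≈ 2.667

⟨u²⟩ = ∫ u^2 |ψ|² du over the full domain.
The ratio of the moment integral to the normalization integral gives ⟨u²⟩ = 2·a^2/7.
With a = 3.055, ⟨u^2⟩ = 2.6666.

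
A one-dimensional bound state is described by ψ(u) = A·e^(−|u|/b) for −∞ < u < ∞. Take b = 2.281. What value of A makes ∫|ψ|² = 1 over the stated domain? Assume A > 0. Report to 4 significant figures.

A ≈ 0.6621

Require ∫ |ψ|² du = 1 over the whole domain.
With ∫₀^∞ u^0 e^(−αu) du = 0!/α^1, the integral (without the A² prefactor) comes out to b.
So A² = (b)^(−1).
Substituting b = 2.281 gives A² = 0.43840, so A = 0.66212.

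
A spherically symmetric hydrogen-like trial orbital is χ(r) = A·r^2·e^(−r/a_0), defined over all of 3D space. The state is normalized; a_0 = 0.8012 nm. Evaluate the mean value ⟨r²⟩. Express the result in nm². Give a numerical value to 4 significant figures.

⟨r²⟩ = ∫ r^2 |χ|² 4πr² dr over the full domain.
The ratio of the moment integral to the normalization integral gives ⟨r²⟩ = 14·a_0^2.
With a_0 = 0.8012, ⟨r^2⟩ = 8.9869.

⟨r^2⟩ ≈ 8.987 nm^2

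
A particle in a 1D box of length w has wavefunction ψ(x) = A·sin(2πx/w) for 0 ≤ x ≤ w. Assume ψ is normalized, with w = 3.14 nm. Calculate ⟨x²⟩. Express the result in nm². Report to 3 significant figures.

⟨x²⟩ = ∫ x^2 |ψ|² dx over the full domain.
Using sin²θ = (1 − cos 2θ)/2, since the A² factors cancel between numerator and denominator, ⟨x²⟩ = -w^2/(8·π^2) + w^2/3.
Putting w = 3.14 gives 3.162.

⟨x^2⟩ ≈ 3.16 nm^2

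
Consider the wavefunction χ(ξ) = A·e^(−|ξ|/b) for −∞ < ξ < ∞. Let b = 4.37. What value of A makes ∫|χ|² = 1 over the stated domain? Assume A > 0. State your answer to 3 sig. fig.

We need A² ∫|f|² dξ = 1, taking the integral from −∞ to ∞.
With χ = A·e^(−|ξ|/b), the integral evaluates to A²·[b].
Setting this equal to 1 gives A² = 1/(b).
With b = 4.37: A² = 0.2288 and A = 0.4784.

A ≈ 0.478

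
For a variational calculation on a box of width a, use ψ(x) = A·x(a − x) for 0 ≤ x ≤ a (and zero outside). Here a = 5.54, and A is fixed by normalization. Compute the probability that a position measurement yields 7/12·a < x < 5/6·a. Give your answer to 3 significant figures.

P = ∫_{7/12·a}^{5/6·a} |ψ(x)|² dx.
Since A² = 1/(a^5/30), this is the region integral divided by the full normalization integral.
Substituting u = x/a, A² and the length scale cancel in the ratio: P = ∫_{7/12}^{5/6} u^2·(1 - u)^2 du / ∫_{0}^{1} u^2·(1 - u)^2 du.
With ∫ u^2·(1 - u)^2 du = u^3·(6·u^2 - 15·u + 10)/30 + C, the region integral is ≈ 0.010371 and the full one is 1/30.
The result is P = 0.3111.

P ≈ 0.311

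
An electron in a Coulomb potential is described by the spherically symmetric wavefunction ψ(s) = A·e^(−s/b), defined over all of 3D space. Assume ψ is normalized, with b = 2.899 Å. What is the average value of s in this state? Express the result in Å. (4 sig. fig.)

⟨s⟩ ≈ 4.349 Å

⟨s⟩ = ∫ s |ψ|² 4πs² ds over the full domain.
Since the A² factors cancel between numerator and denominator, ⟨s⟩ = 3·b/2.
With b = 2.899, ⟨s⟩ = 4.3485.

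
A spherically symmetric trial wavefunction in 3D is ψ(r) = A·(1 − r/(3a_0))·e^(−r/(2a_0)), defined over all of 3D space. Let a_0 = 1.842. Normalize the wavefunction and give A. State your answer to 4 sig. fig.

A ≈ 0.1382

The normalization condition is ∫|ψ|² 4πr² dr = 1 from 0 to ∞.
In 3D with spherical symmetry the volume element is 4πr² dr.
The integral (without the A² prefactor) comes out to 8·π·a_0^3/3.
So A² = (8·π·a_0^3/3)^(−1).
With a_0 = 1.842: A² = 0.019099 and A = 0.13820.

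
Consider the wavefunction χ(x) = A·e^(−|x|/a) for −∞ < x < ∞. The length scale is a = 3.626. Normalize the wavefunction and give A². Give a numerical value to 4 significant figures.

Require ∫ |χ|² dx = 1 over the whole domain.
Recall ∫₀^∞ x^m e^(−x/β) dx = m!·β^(m+1), ∫|χ|² dx = A²·(a).
Hence A² = 1/[a].
Plugging in a = 3.626 yields A = 0.52515.

A^2 ≈ 0.2758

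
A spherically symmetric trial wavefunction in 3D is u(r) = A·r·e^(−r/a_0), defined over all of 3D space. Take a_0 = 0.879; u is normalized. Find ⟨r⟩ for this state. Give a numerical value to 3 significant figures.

⟨r⟩ ≈ 2.20

⟨r⟩ = ∫ r |u|² 4πr² dr over the full domain.
Using ∫₀^∞ rⁿ e^(−αr) dr = n!/αⁿ⁺¹, evaluating both integrals, ⟨r⟩ = 5·a_0/2.
With a_0 = 0.879, ⟨r⟩ = 2.198.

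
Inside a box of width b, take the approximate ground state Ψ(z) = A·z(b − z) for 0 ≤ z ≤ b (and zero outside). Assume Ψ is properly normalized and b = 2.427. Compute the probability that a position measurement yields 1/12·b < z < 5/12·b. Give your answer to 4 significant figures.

P ≈ 0.3415

The probability is P = ∫ |Ψ|² dz over [1/12·b, 5/12·b].
The normalization integral ∫|Ψ|²dz over the whole domain equals b^5/30·A², and A² cancels in the ratio.
In terms of u = z/b (A² and the length scale cancel between numerator and denominator), P = [∫_{1/12}^{5/12} u^2·(1 - u)^2 du] / [∫_{0}^{1} u^2·(1 - u)^2 du].
An antiderivative of u^2·(1 - u)^2 is u^3·(6·u^2 - 15·u + 10)/30; evaluating from 1/12 to 5/12 gives ≈ 0.0113844, while the full integral is 1/30.
The result is P = 0.34153.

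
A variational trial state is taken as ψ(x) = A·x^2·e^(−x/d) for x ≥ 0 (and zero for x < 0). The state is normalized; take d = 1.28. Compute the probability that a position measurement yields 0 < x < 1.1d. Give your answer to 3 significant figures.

P ≈ 0.0725

The probability is P = ∫ |ψ|² dx over [0, 1.1d].
The normalization integral ∫|ψ|²dx over the whole domain equals 3·d^5/4·A², and A² cancels in the ratio.
Let u = x/d; then A² and the length scale cancel, so P = ∫_{0}^{1.1} u^4·e^(-2·u) du ÷ ∫_{0}^{∞} u^4·e^(-2·u) du.
With ∫ u^4·e^(-2·u) du = -(u^4/2 + u^3 + 3·u^2/2 + 3·u/2 + 3/4)·e^(-2·u) + C, the region integral is ≈ 0.054372 and the full one is 3/4.
Taking the ratio, P = 0.07250.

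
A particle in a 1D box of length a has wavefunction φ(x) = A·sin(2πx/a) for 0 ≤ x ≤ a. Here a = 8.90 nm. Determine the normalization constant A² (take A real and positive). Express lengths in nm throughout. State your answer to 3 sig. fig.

We need A² ∫|f|² dx = 1, taking the integral from 0 to a.
∫|φ|² dx = A²·(a/2).
So A² = (a/2)^(−1).
Substituting a = 8.90 gives A² = 0.2247, so A = 0.4740.

A^2 ≈ 0.225 nm^(-1)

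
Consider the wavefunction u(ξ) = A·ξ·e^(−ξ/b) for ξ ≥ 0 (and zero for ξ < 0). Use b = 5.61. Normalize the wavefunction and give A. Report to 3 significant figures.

We need A² ∫|f|² dξ = 1, taking the integral from 0 to ∞.
Recall ∫₀^∞ ξ^m e^(−ξ/β) dξ = m!·β^(m+1), carrying out the integral gives A² · b^3/4.
Hence A² = 1/[b^3/4].
Plugging in b = 5.61 yields A = 0.1505.

A ≈ 0.151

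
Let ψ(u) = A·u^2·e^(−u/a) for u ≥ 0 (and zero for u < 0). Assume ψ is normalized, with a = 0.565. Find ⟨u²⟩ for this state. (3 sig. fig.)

⟨u^2⟩ ≈ 2.39

⟨u²⟩ = ∫ u^2 |ψ|² du over the full domain.
Since the A² factors cancel between numerator and denominator, ⟨u²⟩ = 15·a^2/2.
With a = 0.565, ⟨u^2⟩ = 2.394.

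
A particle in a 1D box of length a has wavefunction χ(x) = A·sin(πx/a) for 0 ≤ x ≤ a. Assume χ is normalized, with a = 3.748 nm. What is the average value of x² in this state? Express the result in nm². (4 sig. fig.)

⟨x²⟩ = ∫ x^2 |χ|² dx over the full domain.
Using sin²θ = (1 − cos 2θ)/2, since the A² factors cancel between numerator and denominator, ⟨x²⟩ = -a^2/(2·π^2) + a^2/3.
Putting a = 3.748 gives 3.9708.

⟨x^2⟩ ≈ 3.971 nm^2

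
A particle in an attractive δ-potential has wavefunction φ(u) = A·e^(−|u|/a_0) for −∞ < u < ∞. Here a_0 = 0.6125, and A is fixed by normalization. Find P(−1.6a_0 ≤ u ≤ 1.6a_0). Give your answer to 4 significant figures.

P ≈ 0.9592

|φ|² is the probability density, so P = ∫_{−1.6a_0}^{1.6a_0} |φ|² du.
Since A² = 1/(a_0), this is the region integral divided by the full normalization integral.
By symmetry take twice the u ≥ 0 contribution in numerator and denominator; the 2's cancel. Substituting t = u/a_0, A² and the length scale cancel in the ratio: P = ∫_{0}^{1.6} e^(-2·t) dt / ∫_{0}^{∞} e^(-2·t) dt.
With ∫ e^(-2·t) dt = -e^(-2·t)/2 + C, the region integral is 1/2 - e^(-16/5)/2 and the full one is 1/2.
Evaluating gives P = 0.95924.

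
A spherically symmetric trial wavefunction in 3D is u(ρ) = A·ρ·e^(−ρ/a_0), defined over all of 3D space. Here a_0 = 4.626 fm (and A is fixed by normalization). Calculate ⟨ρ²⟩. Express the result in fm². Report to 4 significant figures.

⟨ρ^2⟩ ≈ 160.5 fm^2

⟨ρ²⟩ = ∫ ρ^2 |u|² 4πρ² dρ over the full domain.
Using ∫₀^∞ ρⁿ e^(−αρ) dρ = n!/αⁿ⁺¹, evaluating both integrals, ⟨ρ²⟩ = 15·a_0^2/2.
With a_0 = 4.626, ⟨ρ^2⟩ = 160.50.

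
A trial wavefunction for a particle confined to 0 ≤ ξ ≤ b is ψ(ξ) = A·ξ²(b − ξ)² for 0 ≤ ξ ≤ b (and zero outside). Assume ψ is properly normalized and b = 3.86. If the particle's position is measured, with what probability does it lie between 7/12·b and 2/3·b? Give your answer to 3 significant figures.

P ≈ 0.157

The probability is P = ∫ |ψ|² dξ over [7/12·b, 2/3·b].
With A² fixed by ∫|ψ|² = 1, i.e. A² = (b^9/630)^(−1), substitute and integrate.
In terms of u = ξ/b (A² and the length scale cancel between numerator and denominator), P = [∫_{7/12}^{2/3} u^4·(1 - u)^4 du] / [∫_{0}^{1} u^4·(1 - u)^4 du].
An antiderivative of u^4·(1 - u)^4 is u^5·(70·u^4 - 315·u^3 + 540·u^2 - 420·u + 126)/630; evaluating from 7/12 to 2/3 gives ≈ 0.00024997, while the full integral is 1/630.
This works out to P = 0.1575.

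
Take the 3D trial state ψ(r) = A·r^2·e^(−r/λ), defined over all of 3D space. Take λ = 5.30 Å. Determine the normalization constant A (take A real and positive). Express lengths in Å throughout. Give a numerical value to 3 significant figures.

Require ∫ |ψ|² 4πr² dr = 1 over the whole domain.
In 3D with spherical symmetry the volume element is 4πr² dr.
Using ∫₀^∞ rⁿ e^(−αr) dr = n!/αⁿ⁺¹, carrying out the integral gives A² · 45·π·λ^7/2.
Setting this equal to 1 gives A² = 1/(45·π·λ^7/2).
Substituting λ = 5.30 gives A² = 1.204E-7, so A = 0.0003470.

A ≈ 0.000347 Å^(-7/2)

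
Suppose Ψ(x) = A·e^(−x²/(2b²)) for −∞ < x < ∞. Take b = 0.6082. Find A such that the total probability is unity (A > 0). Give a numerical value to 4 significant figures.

A ≈ 0.9631

Require ∫ |Ψ|² dx = 1 over the whole domain.
Using the Gaussian integral ∫_{−∞}^{∞} e^(−αx²) dx = √(π/α), ∫|Ψ|² dx = A²·(√(π)·b).
So A² = (√(π)·b)^(−1).
With b = 0.6082: A² = 0.92764 and A = 0.96314.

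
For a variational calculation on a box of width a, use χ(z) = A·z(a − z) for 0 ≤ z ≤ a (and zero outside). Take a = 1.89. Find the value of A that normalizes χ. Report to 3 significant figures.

We need A² ∫|f|² dz = 1, taking the integral from 0 to a.
Expanding the polynomial and integrating term by term, ∫|χ|² dz = A²·(a^5/30).
Plugging in a = 1.89 yields A = 1.115.

A ≈ 1.12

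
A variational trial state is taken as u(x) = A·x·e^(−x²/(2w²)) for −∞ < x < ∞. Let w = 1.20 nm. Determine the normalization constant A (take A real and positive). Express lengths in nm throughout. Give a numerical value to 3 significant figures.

Normalization requires ∫|u|² dx = 1, integrated from −∞ to ∞.
Differentiating ∫e^(−αx²) dx = √(π/α) under α to get the higher moments, the integral (without the A² prefactor) comes out to √(π)·w^3/2.
So A² = (√(π)·w^3/2)^(−1).
Plugging in w = 1.20 yields A = 0.8081.

A ≈ 0.808 nm^(-3/2)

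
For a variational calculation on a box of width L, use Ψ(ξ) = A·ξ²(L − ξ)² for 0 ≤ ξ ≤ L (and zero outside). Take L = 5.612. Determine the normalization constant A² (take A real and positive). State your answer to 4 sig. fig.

We need A² ∫|f|² dξ = 1, taking the integral from 0 to L.
Expanding the polynomial and integrating term by term, carrying out the integral gives A² · L^9/630.
So A² = (L^9/630)^(−1).
Substituting L = 5.612 gives A² = 0.00011410, so A = 0.010682.

A^2 ≈ 0.0001141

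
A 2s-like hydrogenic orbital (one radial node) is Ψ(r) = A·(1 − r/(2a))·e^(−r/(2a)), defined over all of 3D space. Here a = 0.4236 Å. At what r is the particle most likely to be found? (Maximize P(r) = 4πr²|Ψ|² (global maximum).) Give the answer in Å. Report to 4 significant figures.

The maximum of P(r) = 4πr²|Ψ|² occurs where its derivative vanishes.
This gives r = a·(√(5) + 3).
With a = 0.4236, the most probable radial distance is 2.2180 Å.

r ≈ 2.218 Å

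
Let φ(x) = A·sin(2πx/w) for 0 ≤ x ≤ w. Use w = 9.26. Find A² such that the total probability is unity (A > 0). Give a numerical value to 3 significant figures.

Require ∫ |φ|² dx = 1 over the whole domain.
With ∫₀^w sin²(nπx/w) dx = w/2, the integral (without the A² prefactor) comes out to w/2.
Substituting w = 9.26 gives A² = 0.2160, so A = 0.4647.

A^2 ≈ 0.216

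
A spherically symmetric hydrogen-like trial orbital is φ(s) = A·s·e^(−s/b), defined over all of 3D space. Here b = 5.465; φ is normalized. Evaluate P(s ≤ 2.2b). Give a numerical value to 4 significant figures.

P ≈ 0.4488

P = ∫ |φ|² 4πs² ds over s ≤ 2.2b.
The full normalization integral is A²·[3·π·b^5] = 1, fixing A².
Substituting u = s/b, A², 4π and the length scale all cancel in the ratio: P = ∫_{0}^{2.2} u^4·e^(-2·u) du / ∫_{0}^{∞} u^4·e^(-2·u) du.
Using ∫ u^4·e^(-2·u) du = -(u^4/2 + u^3 + 3·u^2/2 + 3·u/2 + 3/4)·e^(-2·u), the numerator is ≈ 0.336612 and the denominator is 3/4.
The region integral divided by the full integral gives P = 0.44882.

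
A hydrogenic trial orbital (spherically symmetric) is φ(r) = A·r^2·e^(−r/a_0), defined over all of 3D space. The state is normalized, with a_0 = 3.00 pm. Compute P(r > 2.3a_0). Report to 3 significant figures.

P ≈ 0.818

P = ∫ |φ|² 4πr² dr over r > 2.3a_0.
Normalization gives A² = 1/(45·π·a_0^7/2).
Let u = r/a_0; then A², 4π and the length scale all cancel, so P = ∫_{2.3}^{∞} u^6·e^(-2·u) du ÷ ∫_{0}^{∞} u^6·e^(-2·u) du.
With ∫ u^6·e^(-2·u) du = -(4·u^6 + 12·u^5 + 30·u^4 + 60·u^3 + 90·u^2 + 90·u + 45)·e^(-2·u)/8 + C, the region integral is ≈ 4.6014 and the full one is 45/8.
Taking the ratio yields P = 0.8180.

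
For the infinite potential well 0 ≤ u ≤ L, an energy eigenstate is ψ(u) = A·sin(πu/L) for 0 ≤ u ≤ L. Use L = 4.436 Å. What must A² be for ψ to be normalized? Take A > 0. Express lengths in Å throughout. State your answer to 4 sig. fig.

A^2 ≈ 0.4509 Å^(-1)

Normalization requires ∫|ψ|² du = 1, integrated from 0 to L.
Carrying out the integral gives A² · L/2.
Setting this equal to 1 gives A² = 1/(L/2).
With L = 4.436: A² = 0.45086 and A = 0.67146.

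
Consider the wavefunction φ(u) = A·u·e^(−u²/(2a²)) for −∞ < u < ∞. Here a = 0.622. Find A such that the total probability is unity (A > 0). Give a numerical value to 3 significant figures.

We need A² ∫|f|² du = 1, taking the integral from −∞ to ∞.
Differentiating ∫e^(−αu²) du = √(π/α) under α to get the higher moments, ∫|φ|² du = A²·(√(π)·a^3/2).
Substituting a = 0.622 gives A² = 4.689, so A = 2.165.

A ≈ 2.17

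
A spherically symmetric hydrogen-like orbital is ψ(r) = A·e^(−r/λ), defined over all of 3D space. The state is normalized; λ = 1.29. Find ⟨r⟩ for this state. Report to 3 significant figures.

⟨r⟩ = ∫ r |ψ|² 4πr² dr over the full domain.
Using ∫₀^∞ rⁿ e^(−αr) dr = n!/αⁿ⁺¹, the ratio of the moment integral to the normalization integral gives ⟨r⟩ = 3·λ/2.
Putting λ = 1.29 gives 1.935.

⟨r⟩ ≈ 1.94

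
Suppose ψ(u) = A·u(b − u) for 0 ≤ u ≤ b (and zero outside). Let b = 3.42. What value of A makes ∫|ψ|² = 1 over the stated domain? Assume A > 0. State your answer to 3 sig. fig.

A ≈ 0.253

Require ∫ |ψ|² du = 1 over the whole domain.
The integral (without the A² prefactor) comes out to b^5/30.
Setting this equal to 1 gives A² = 1/(b^5/30).
Plugging in b = 3.42 yields A = 0.2532.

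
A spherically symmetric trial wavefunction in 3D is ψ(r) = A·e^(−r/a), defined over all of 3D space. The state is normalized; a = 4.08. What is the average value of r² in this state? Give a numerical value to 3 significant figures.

The expectation value is the |ψ|²-weighted average of r^2: ∫ r^2|ψ|² 4πr² dr.
Evaluating both integrals, ⟨r²⟩ = 3·a^2.
Putting a = 4.08 gives 49.94.

⟨r^2⟩ ≈ 49.9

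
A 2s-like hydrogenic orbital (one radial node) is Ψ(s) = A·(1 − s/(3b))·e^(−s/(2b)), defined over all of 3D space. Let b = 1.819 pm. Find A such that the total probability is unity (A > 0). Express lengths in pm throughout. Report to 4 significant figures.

Require ∫ |Ψ|² 4πs² ds = 1 over the whole domain.
(Spherical symmetry: dV = 4πs² ds.)
Recall ∫₀^∞ s^m e^(−s/β) ds = m!·β^(m+1), the integral (without the A² prefactor) comes out to 8·π·b^3/3.
Hence A² = 1/[8·π·b^3/3].
With b = 1.819: A² = 0.019833 and A = 0.14083.

A ≈ 0.1408 pm^(-3/2)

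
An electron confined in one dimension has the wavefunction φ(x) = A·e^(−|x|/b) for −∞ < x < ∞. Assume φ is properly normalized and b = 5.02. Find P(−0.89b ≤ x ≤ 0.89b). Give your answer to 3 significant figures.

P ≈ 0.831

The probability is P = ∫ |φ|² dx over [−0.89b, 0.89b].
With A² fixed by ∫|φ|² = 1, i.e. A² = (b)^(−1), substitute and integrate.
Both integrals are even about x = 0, so only the x ≥ 0 halves are needed (the factors of 2 cancel). Substituting u = x/b, A² and the length scale cancel in the ratio: P = ∫_{0}^{0.89} e^(-2·u) du / ∫_{0}^{∞} e^(-2·u) du.
With ∫ e^(-2·u) du = -e^(-2·u)/2 + C, the region integral is 1/2 - e^(-89/50)/2 and the full one is 1/2.
Evaluating gives P = 0.8314.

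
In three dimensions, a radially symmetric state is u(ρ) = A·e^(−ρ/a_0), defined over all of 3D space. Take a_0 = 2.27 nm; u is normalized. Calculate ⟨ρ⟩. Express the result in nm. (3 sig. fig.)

⟨ρ⟩ ≈ 3.41 nm

By definition ⟨ρ⟩ = ∫ ρ |u(ρ)|² 4πρ² dρ.
Evaluating both integrals, ⟨ρ⟩ = 3·a_0/2.
With a_0 = 2.27, ⟨ρ⟩ = 3.405.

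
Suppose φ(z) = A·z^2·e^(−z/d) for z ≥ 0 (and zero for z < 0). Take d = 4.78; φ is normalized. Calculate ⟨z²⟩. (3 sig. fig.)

⟨z^2⟩ ≈ 171

The expectation value is the |φ|²-weighted average of z^2: ∫ z^2|φ|² dz.
The ratio of the moment integral to the normalization integral gives ⟨z²⟩ = 15·d^2/2.
Putting d = 4.78 gives 171.4.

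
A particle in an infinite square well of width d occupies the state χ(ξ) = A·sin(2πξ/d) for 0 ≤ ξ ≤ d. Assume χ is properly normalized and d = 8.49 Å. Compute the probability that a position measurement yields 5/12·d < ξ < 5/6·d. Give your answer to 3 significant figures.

P ≈ 0.417

P = ∫_{5/12·d}^{5/6·d} |χ(ξ)|² dξ.
With A² fixed by ∫|χ|² = 1, i.e. A² = (d/2)^(−1), substitute and integrate.
Let u = ξ/d; then A² and the length scale cancel, so P = ∫_{5/12}^{5/6} sin(2·π·u)^2 du ÷ ∫_{0}^{1} sin(2·π·u)^2 du.
With ∫ sin(2·π·u)^2 du = u/2 - sin(4·π·u)/(8·π) + C, the region integral is 5/24 and the full one is 1/2.
Evaluating gives P = 5/12.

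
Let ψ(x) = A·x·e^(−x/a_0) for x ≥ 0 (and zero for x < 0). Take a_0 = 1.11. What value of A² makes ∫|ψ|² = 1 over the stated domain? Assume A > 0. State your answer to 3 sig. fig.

We need A² ∫|f|² dx = 1, taking the integral from 0 to ∞.
With ψ = A·x·e^(−x/a_0), the integral evaluates to A²·[a_0^3/4].
With a_0 = 1.11: A² = 2.925 and A = 1.710.

A^2 ≈ 2.92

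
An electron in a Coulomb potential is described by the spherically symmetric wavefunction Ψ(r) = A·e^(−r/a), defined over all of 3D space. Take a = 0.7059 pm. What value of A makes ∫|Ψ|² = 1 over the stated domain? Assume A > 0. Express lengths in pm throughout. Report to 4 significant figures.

We need A² ∫|f|² 4πr² dr = 1, taking the integral from 0 to ∞.
In 3D with spherical symmetry the volume element is 4πr² dr.
Using ∫₀^∞ rⁿ e^(−αr) dr = n!/αⁿ⁺¹, ∫|Ψ|² 4πr² dr = A²·(π·a^3).
Hence A² = 1/[π·a^3].
With a = 0.7059: A² = 0.90494 and A = 0.95128.

A ≈ 0.9513 pm^(-3/2)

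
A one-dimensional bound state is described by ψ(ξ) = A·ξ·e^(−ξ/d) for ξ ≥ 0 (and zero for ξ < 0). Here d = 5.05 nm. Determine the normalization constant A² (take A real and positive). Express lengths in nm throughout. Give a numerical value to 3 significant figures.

The normalization condition is ∫|ψ|² dξ = 1 from 0 to ∞.
With ∫₀^∞ ξ^2 e^(−αξ) dξ = 2!/α^3, ∫|ψ|² dξ = A²·(d^3/4).
So A² = (d^3/4)^(−1).
Plugging in d = 5.05 yields A = 0.1762.

A^2 ≈ 0.0311 nm^(-3)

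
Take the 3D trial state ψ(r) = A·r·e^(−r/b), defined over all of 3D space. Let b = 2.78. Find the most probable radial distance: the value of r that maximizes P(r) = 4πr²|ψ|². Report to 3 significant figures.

Set d/dr [P(r) = 4πr²|ψ|²] = 0 and solve for r > 0.
This gives r = 2·b.
With b = 2.78, the most probable radial distance is 5.560.

r ≈ 5.56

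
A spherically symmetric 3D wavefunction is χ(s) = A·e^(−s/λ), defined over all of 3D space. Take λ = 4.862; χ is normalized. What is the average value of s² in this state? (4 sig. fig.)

⟨s^2⟩ ≈ 70.92

⟨s²⟩ = ∫ s^2 |χ|² 4πs² ds over the full domain.
Recall ∫₀^∞ s^m e^(−s/β) ds = m!·β^(m+1), the ratio of the moment integral to the normalization integral gives ⟨s²⟩ = 3·λ^2.
With λ = 4.862, ⟨s^2⟩ = 70.917.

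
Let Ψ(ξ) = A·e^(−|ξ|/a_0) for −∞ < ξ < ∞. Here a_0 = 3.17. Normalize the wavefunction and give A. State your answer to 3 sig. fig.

A ≈ 0.562

The normalization condition is ∫|Ψ|² dξ = 1 from −∞ to ∞.
With ∫₀^∞ ξ^0 e^(−αξ) dξ = 0!/α^1, ∫|Ψ|² dξ = A²·(a_0).
Setting this equal to 1 gives A² = 1/(a_0).
With a_0 = 3.17: A² = 0.3155 and A = 0.5617.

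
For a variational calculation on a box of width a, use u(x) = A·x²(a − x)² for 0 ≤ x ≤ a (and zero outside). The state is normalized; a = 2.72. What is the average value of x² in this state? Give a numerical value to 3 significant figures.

By definition ⟨x²⟩ = ∫ x^2 |u(x)|² dx.
The ratio of the moment integral to the normalization integral gives ⟨x²⟩ = 3·a^2/11.
Putting a = 2.72 gives 2.018.

⟨x^2⟩ ≈ 2.02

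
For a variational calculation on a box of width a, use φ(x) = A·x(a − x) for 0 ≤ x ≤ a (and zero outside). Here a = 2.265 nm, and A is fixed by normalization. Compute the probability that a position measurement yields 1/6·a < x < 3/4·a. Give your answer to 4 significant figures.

P ≈ 0.8610

The probability is P = ∫ |φ|² dx over [1/6·a, 3/4·a].
Since A² = 1/(a^5/30), this is the region integral divided by the full normalization integral.
In terms of u = x/a (A² and the length scale cancel between numerator and denominator), P = [∫_{1/6}^{3/4} u^2·(1 - u)^2 du] / [∫_{0}^{1} u^2·(1 - u)^2 du].
With ∫ u^2·(1 - u)^2 du = u^3·(6·u^2 - 15·u + 10)/30 + C, the region integral is ≈ 0.0286997 and the full one is 1/30.
This works out to P = 0.86099.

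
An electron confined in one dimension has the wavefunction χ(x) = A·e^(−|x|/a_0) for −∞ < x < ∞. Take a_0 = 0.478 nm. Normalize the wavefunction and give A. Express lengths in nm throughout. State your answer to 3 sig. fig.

A ≈ 1.45 nm^(-1/2)

We need A² ∫|f|² dx = 1, taking the integral from −∞ to ∞.
Recall ∫₀^∞ x^m e^(−x/β) dx = m!·β^(m+1), ∫|χ|² dx = A²·(a_0).
Hence A² = 1/[a_0].
Plugging in a_0 = 0.478 yields A = 1.446.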